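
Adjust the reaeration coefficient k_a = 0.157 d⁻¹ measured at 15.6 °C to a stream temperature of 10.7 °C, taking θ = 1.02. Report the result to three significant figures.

k_a ≈ 0.142 d⁻¹

k_a(T₂) = k_a(T₁) · θ^(T₂−T₁) = 0.157 × 1.02^(10.7−15.6)
= 0.157 × 1.02^-4.90 = 0.157 × 0.9075 = 0.1425 d⁻¹.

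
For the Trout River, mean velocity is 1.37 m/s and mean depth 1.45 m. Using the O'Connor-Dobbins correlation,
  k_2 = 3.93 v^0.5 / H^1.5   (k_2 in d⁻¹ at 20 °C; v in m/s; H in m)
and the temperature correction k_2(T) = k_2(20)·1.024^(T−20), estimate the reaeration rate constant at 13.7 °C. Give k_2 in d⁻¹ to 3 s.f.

k_2(20) = 3.93 × 1.37^0.5 / 1.45^1.5 = 3.93 × 1.170 / 1.746 = 2.635 d⁻¹.
k_2(13.7) = 2.635 × 1.024^(13.7−20) = 2.635 × 0.8612 = 2.269 d⁻¹.

k_2 ≈ 2.27 d⁻¹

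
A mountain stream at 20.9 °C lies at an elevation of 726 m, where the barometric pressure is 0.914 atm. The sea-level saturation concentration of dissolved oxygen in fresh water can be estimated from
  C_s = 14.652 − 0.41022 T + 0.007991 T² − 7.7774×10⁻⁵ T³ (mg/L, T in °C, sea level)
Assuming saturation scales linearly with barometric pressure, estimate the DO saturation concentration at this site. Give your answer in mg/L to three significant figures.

At sea level: C_s = 14.652 − 0.41022×20.9 + 0.007991×20.9² − 7.7774×10⁻⁵×20.9³ = 8.859 mg/L.
Pressure correction: C_s' = 8.859 × 0.914 = 8.097 mg/L.

C_s ≈ 8.10 mg/L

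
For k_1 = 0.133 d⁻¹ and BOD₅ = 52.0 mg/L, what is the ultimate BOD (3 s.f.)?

L₀ ≈ 107 mg/L

BOD₅ = L₀(1 − e^(−5k_1)) ⇒ L₀ = BOD₅ / (1 − e^(−5×0.133))
= 52.0 / (1 − 0.5143) = 52.0 / 0.4857 = 107.1 mg/L.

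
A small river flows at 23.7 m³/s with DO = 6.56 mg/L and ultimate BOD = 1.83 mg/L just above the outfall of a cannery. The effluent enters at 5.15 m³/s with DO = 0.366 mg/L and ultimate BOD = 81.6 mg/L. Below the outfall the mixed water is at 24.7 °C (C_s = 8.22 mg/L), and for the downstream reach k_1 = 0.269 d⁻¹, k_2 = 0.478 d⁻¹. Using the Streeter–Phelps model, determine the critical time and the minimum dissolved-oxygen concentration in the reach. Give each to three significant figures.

t_c ≈ 2.06 d; minimum DO ≈ 3.03 mg/L

Mixed DO = (23.7×6.56 + 5.15×0.366)/(23.7+5.15) = 157.4/28.85 = 5.454 mg/L.
Mixed L₀ = (23.7×1.83 + 5.15×81.6)/(28.85) = 463.6/28.85 = 16.07 mg/L.
Initial deficit D₀ = C_s − DO₀ = 8.22 − 5.454 = 2.766 mg/L.
t_c = (1/0.2090) ln[(0.478/0.269)(1 − 2.766×0.2090/(0.269×16.07))] = 4.785 × ln(1.539) = 2.064 d.
D_c = (0.269/0.478) × 16.07 × e^(−0.269×2.064) = 0.5628 × 16.07 × 0.5740 = 5.191 mg/L.
Minimum DO = 8.22 − 5.191 = 3.029 mg/L.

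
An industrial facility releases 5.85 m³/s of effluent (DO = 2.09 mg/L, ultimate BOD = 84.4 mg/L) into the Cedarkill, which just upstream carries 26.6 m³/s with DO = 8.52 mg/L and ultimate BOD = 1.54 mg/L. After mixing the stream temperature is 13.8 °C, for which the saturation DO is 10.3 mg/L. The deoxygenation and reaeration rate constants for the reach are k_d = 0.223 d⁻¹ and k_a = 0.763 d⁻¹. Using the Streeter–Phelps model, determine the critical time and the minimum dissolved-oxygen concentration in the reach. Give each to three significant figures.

Mixed DO = (26.6×8.52 + 5.85×2.09)/(26.6+5.85) = 238.9/32.45 = 7.361 mg/L.
Mixed L₀ = (26.6×1.54 + 5.85×84.4)/(32.45) = 534.7/32.45 = 16.48 mg/L.
Initial deficit D₀ = C_s − DO₀ = 10.3 − 7.361 = 2.939 mg/L.
t_c = (1/0.5400) ln[(0.763/0.223)(1 − 2.939×0.5400/(0.223×16.48))] = 1.852 × ln(1.944) = 1.231 d.
D_c = (0.223/0.763) × 16.48 × e^(−0.223×1.231) = 0.2923 × 16.48 × 0.7600 = 3.660 mg/L.
Minimum DO = 10.3 − 3.660 = 6.640 mg/L.

t_c ≈ 1.23 d; minimum DO ≈ 6.64 mg/L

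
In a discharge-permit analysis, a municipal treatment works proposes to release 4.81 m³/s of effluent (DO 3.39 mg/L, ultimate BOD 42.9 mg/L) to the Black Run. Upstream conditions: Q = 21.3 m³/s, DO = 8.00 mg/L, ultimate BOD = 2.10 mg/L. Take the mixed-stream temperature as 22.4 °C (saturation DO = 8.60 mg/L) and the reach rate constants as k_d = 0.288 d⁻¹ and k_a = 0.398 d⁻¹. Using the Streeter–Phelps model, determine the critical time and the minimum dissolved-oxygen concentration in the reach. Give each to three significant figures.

t_c ≈ 2.40 d; minimum DO ≈ 5.12 mg/L

Mixed DO = (21.3×8.00 + 4.81×3.39)/(21.3+4.81) = 186.7/26.11 = 7.151 mg/L.
Mixed L₀ = (21.3×2.10 + 4.81×42.9)/(26.11) = 251.1/26.11 = 9.616 mg/L.
Initial deficit D₀ = C_s − DO₀ = 8.60 − 7.151 = 1.449 mg/L.
t_c = (1/0.1100) ln[(0.398/0.288)(1 − 1.449×0.1100/(0.288×9.616))] = 9.091 × ln(1.302) = 2.402 d.
D_c = (0.288/0.398) × 9.616 × e^(−0.288×2.402) = 0.7236 × 9.616 × 0.5007 = 3.484 mg/L.
Minimum DO = 8.60 − 3.484 = 5.116 mg/L.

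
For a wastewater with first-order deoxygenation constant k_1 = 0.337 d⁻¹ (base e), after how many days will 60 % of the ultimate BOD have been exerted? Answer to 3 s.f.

y/L₀ = 1 − e^(−k_1 t) = 0.60 ⇒ e^(−k_1 t) = 0.400
t = −ln(0.400) / 0.337 = 0.9163 / 0.337 = 2.719 d.

t ≈ 2.72 d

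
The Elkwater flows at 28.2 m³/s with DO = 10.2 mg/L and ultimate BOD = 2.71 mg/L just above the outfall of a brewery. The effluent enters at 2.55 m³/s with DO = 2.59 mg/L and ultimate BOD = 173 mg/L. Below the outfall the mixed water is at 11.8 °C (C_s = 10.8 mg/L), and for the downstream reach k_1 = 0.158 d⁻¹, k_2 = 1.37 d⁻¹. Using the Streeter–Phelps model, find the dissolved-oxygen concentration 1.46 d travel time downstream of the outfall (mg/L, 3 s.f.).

DO ≈ 9.19 mg/L

Mixed DO = (28.2×10.2 + 2.55×2.59)/(28.2+2.55) = 294.2/30.75 = 9.569 mg/L.
Mixed L₀ = (28.2×2.71 + 2.55×173)/(30.75) = 517.6/30.75 = 16.83 mg/L.
Initial deficit D₀ = C_s − DO₀ = 10.8 − 9.569 = 1.231 mg/L.
D(1.46) = [0.158×16.83/(1.37−0.158)](e^(−0.158×1.46) − e^(−1.37×1.46)) + 1.231 e^(−1.37×1.46)
= 2.194 × (0.7940 − 0.1353) + 1.231 × 0.1353 = 1.612 mg/L.
DO = 10.8 − 1.612 = 9.188 mg/L.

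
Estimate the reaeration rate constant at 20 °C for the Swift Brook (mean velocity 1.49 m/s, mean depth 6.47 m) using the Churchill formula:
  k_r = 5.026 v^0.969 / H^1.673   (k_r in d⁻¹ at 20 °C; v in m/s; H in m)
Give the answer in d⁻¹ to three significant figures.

k_r ≈ 0.325 d⁻¹

k_r = 5.026 × 1.49^0.969 / 6.47^1.673 = 5.026 × 1.472 / 22.73 = 0.3254 d⁻¹.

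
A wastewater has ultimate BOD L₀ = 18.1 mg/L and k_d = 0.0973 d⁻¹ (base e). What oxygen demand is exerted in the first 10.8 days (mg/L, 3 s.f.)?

y_t = L₀(1 − e^(−k_d t)) = 18.1 × (1 − e^(−0.0973×10.8))
= 18.1 × (1 − 0.3496) = 18.1 × 0.6504 = 11.77 mg/L.

y ≈ 11.8 mg/L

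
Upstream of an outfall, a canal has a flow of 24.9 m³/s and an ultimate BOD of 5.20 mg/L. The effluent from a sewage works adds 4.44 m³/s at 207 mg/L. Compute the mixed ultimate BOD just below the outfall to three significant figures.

35.7 mg/L

Flow-weighted mixing: C = (Q_r C_r + Q_w C_w)/(Q_r + Q_w)
= (24.9×5.20 + 4.44×207)/(24.9 + 4.44) = 1049/29.34 = 35.74 mg/L.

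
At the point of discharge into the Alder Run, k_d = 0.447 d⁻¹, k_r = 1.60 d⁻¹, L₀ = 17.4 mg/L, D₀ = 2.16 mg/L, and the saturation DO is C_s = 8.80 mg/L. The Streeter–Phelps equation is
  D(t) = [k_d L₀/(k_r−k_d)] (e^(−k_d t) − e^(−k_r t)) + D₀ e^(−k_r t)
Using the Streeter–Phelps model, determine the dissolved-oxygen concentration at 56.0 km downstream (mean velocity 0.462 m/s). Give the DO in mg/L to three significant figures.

DO ≈ 5.68 mg/L

Travel time t = x/v = 56.0 km / (0.462 m/s) = 56000 m / 0.462 m/s = 121200 s = 1.403 d.
k_d L₀/(k_r−k_d) = 0.447×17.4/(1.60−0.447) = 7.778/1.153 = 6.746 mg/L.
e^(−k_d t) = e^(−0.447×1.403) = 0.5341; e^(−k_r t) = e^(−1.60×1.403) = 0.1060.
D = 6.746 × (0.5341 − 0.1060) + 2.16 × 0.1060 = 2.888 + 0.2289 = 3.117 mg/L.
DO = C_s − D = 8.80 − 3.117 = 5.683 mg/L.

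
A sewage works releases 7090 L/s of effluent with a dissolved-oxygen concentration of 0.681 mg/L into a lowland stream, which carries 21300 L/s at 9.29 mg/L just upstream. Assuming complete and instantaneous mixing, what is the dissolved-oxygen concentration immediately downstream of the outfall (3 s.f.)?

Flow-weighted mixing: C = (Q_r C_r + Q_w C_w)/(Q_r + Q_w)
= (21300×9.29 + 7090×0.681)/(21300 + 7090) = 202700/28390 = 7.140 mg/L.

7.14 mg/L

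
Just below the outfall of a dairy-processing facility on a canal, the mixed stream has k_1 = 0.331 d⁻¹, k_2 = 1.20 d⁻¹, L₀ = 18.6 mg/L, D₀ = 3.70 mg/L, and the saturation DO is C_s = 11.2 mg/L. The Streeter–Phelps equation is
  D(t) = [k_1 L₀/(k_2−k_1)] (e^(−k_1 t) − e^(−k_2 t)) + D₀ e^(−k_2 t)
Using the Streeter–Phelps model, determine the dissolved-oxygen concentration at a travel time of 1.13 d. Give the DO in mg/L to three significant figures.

DO ≈ 7.20 mg/L

k_1 L₀/(k_2−k_1) = 0.331×18.6/(1.20−0.331) = 6.157/0.8690 = 7.085 mg/L.
e^(−k_1 t) = e^(−0.331×1.130) = 0.6880; e^(−k_2 t) = e^(−1.20×1.130) = 0.2577.
D = 7.085 × (0.6880 − 0.2577) + 3.70 × 0.2577 = 3.048 + 0.9535 = 4.002 mg/L.
DO = C_s − D = 11.2 − 4.002 = 7.198 mg/L.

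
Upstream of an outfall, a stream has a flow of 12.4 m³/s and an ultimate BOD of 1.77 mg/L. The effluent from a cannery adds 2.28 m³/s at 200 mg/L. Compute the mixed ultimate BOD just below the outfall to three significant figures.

32.6 mg/L

Flow-weighted mixing: C = (Q_r C_r + Q_w C_w)/(Q_r + Q_w)
= (12.4×1.77 + 2.28×200)/(12.4 + 2.28) = 477.9/14.68 = 32.56 mg/L.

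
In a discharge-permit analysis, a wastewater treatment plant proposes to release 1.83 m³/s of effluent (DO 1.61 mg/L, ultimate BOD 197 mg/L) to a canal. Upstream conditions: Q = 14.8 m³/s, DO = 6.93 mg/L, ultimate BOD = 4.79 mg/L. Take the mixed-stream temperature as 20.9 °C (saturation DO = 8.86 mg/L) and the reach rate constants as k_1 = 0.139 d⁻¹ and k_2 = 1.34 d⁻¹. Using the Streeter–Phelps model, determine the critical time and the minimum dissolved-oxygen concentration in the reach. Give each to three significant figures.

Mixed DO = (14.8×6.93 + 1.83×1.61)/(14.8+1.83) = 105.5/16.63 = 6.345 mg/L.
Mixed L₀ = (14.8×4.79 + 1.83×197)/(16.63) = 431.4/16.63 = 25.94 mg/L.
Initial deficit D₀ = C_s − DO₀ = 8.86 − 6.345 = 2.515 mg/L.
t_c = (1/1.201) ln[(1.34/0.139)(1 − 2.515×1.201/(0.139×25.94))] = 0.8326 × ln(1.563) = 0.3721 d.
D_c = (0.139/1.34) × 25.94 × e^(−0.139×0.3721) = 0.1037 × 25.94 × 0.9496 = 2.555 mg/L.
Minimum DO = 8.86 − 2.555 = 6.305 mg/L.

t_c ≈ 0.372 d; minimum DO ≈ 6.30 mg/L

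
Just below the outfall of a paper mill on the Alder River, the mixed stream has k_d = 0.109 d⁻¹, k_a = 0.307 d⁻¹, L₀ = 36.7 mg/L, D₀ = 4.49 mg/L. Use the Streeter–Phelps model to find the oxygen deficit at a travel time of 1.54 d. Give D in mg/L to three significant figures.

k_d L₀/(k_a−k_d) = 0.109×36.7/(0.307−0.109) = 4.000/0.1980 = 20.20 mg/L.
e^(−k_d t) = e^(−0.109×1.540) = 0.8455; e^(−k_a t) = e^(−0.307×1.540) = 0.6233.
D = 20.20 × (0.8455 − 0.6233) + 4.49 × 0.6233 = 4.489 + 2.798 = 7.288 mg/L.

D ≈ 7.29 mg/L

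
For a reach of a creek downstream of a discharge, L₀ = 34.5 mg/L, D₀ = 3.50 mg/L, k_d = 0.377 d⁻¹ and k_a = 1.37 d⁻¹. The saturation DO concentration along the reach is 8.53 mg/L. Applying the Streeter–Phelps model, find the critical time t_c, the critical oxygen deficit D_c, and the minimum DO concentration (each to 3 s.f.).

t_c = [1/(k_a−k_d)] ln[(k_a/k_d)(1 − D₀(k_a−k_d)/(k_d L₀))]
= [1/(1.37−0.377)] ln[(1.37/0.377)(1 − 3.50×0.9930/(0.377×34.5))]
= (1/0.9930) ln[3.634 × 0.7328] = 1.007 × ln(2.663) = 1.007 × 0.9794 = 0.9863 d.
D_c = (k_d/k_a) L₀ e^(−k_d t_c) = (0.377/1.37) × 34.5 × e^(−0.377×0.9863) = 0.2752 × 34.5 × 0.6895 = 6.546 mg/L.
Minimum DO = C_s − D_c = 8.53 − 6.546 = 1.984 mg/L.

t_c ≈ 0.986 d; D_c ≈ 6.55 mg/L; min DO ≈ 1.98 mg/L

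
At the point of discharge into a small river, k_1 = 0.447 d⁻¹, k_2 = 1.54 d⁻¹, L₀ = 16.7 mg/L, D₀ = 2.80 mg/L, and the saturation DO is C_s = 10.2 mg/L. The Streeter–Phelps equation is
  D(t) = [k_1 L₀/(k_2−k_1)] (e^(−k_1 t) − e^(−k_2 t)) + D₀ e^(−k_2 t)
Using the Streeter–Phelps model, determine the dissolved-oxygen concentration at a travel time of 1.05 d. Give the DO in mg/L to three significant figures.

DO ≈ 6.73 mg/L

k_1 L₀/(k_2−k_1) = 0.447×16.7/(1.54−0.447) = 7.465/1.093 = 6.830 mg/L.
e^(−k_1 t) = e^(−0.447×1.050) = 0.6254; e^(−k_2 t) = e^(−1.54×1.050) = 0.1985.
D = 6.830 × (0.6254 − 0.1985) + 2.80 × 0.1985 = 2.916 + 0.5558 = 3.471 mg/L.
DO = C_s − D = 10.2 − 3.471 = 6.729 mg/L.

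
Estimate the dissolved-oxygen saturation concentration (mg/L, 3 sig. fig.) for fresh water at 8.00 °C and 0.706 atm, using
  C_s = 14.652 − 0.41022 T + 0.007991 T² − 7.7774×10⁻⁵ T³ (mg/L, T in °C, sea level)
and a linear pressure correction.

C_s ≈ 8.36 mg/L

At sea level: C_s = 14.652 − 0.41022×8.00 + 0.007991×8.00² − 7.7774×10⁻⁵×8.00³ = 11.84 mg/L.
Pressure correction: C_s' = 11.84 × 0.706 = 8.360 mg/L.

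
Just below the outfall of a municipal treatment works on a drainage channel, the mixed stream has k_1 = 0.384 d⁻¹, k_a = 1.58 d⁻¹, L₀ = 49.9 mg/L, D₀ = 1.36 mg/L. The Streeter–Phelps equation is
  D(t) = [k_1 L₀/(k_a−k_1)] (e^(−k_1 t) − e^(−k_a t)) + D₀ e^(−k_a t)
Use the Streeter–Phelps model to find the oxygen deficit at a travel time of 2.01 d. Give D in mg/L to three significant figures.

k_1 L₀/(k_a−k_1) = 0.384×49.9/(1.58−0.384) = 19.16/1.196 = 16.02 mg/L.
e^(−k_1 t) = e^(−0.384×2.010) = 0.4622; e^(−k_a t) = e^(−1.58×2.010) = 0.04176.
D = 16.02 × (0.4622 − 0.04176) + 1.36 × 0.04176 = 6.735 + 0.05679 = 6.792 mg/L.

D ≈ 6.79 mg/L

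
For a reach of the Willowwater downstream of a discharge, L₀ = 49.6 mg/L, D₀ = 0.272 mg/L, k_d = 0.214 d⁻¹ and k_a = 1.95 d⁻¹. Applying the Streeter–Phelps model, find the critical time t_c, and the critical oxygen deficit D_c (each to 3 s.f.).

t_c = [1/(k_a−k_d)] ln[(k_a/k_d)(1 − D₀(k_a−k_d)/(k_d L₀))]
= [1/(1.95−0.214)] ln[(1.95/0.214)(1 − 0.272×1.736/(0.214×49.6))]
= (1/1.736) ln[9.112 × 0.9555] = 0.5760 × ln(8.707) = 0.5760 × 2.164 = 1.247 d.
L(t_c) = L₀ e^(−k_d t_c) = 49.6 × 0.7658 = 37.99 mg/L, and at the critical point k_a D_c = k_d L, so D_c = (0.214/1.95) × 37.99 = 4.169 mg/L.

t_c ≈ 1.25 d; D_c ≈ 4.17 mg/L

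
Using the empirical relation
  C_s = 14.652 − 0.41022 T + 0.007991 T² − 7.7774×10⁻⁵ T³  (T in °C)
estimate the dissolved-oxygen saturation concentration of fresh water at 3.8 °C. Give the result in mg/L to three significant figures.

C_s = 14.652 − 0.41022×3.8 + 0.007991×3.8² − 7.7774×10⁻⁵×3.8³ = 13.20 mg/L.

C_s ≈ 13.2 mg/L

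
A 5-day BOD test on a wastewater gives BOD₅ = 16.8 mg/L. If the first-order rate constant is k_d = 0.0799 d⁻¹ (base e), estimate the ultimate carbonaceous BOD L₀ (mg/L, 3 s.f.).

L₀ ≈ 51.0 mg/L

BOD₅ = L₀(1 − e^(−5k_d)) ⇒ L₀ = BOD₅ / (1 − e^(−5×0.0799))
= 16.8 / (1 − 0.6707) = 16.8 / 0.3293 = 51.01 mg/L.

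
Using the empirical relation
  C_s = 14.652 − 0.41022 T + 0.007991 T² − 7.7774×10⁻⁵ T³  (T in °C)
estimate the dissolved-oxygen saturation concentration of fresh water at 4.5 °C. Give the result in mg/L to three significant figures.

C_s = 14.652 − 0.41022×4.5 + 0.007991×4.5² − 7.7774×10⁻⁵×4.5³ = 12.96 mg/L.

C_s ≈ 13.0 mg/L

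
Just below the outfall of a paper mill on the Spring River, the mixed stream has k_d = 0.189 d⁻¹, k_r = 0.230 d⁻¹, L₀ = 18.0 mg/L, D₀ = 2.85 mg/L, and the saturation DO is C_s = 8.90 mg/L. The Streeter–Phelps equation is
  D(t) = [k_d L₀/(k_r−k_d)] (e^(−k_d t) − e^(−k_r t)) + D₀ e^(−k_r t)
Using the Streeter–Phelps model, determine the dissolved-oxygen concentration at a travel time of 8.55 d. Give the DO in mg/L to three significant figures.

DO ≈ 3.63 mg/L

k_d L₀/(k_r−k_d) = 0.189×18.0/(0.230−0.189) = 3.402/0.04100 = 82.98 mg/L.
e^(−k_d t) = e^(−0.189×8.550) = 0.1987; e^(−k_r t) = e^(−0.230×8.550) = 0.1399.
D = 82.98 × (0.1987 − 0.1399) + 2.85 × 0.1399 = 4.875 + 0.3988 = 5.274 mg/L.
DO = C_s − D = 8.90 − 5.274 = 3.626 mg/L.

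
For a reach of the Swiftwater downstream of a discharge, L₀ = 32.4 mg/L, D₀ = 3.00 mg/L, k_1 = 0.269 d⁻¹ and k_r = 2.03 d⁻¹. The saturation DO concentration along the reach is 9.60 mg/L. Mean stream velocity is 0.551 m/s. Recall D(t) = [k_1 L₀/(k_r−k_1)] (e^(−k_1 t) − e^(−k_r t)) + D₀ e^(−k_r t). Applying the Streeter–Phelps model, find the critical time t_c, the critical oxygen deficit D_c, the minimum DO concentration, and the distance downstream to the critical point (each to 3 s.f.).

t_c ≈ 0.619 d; D_c ≈ 3.64 mg/L; min DO ≈ 5.96 mg/L; x_c ≈ 29.4 km

t_c = [1/(k_r−k_1)] ln[(k_r/k_1)(1 − D₀(k_r−k_1)/(k_1 L₀))]
= [1/(2.03−0.269)] ln[(2.03/0.269)(1 − 3.00×1.761/(0.269×32.4))]
= (1/1.761) ln[7.546 × 0.3938] = 0.5679 × ln(2.972) = 0.5679 × 1.089 = 0.6186 d.
D_c = (k_1/k_r) L₀ e^(−k_1 t_c) = (0.269/2.03) × 32.4 × e^(−0.269×0.6186) = 0.1325 × 32.4 × 0.8467 = 3.635 mg/L.
Minimum DO = C_s − D_c = 9.60 − 3.635 = 5.965 mg/L.
x_c = v t_c = 0.551 m/s × 0.6186 d × 86400 s/d = 29450 m ≈ 29.4 km.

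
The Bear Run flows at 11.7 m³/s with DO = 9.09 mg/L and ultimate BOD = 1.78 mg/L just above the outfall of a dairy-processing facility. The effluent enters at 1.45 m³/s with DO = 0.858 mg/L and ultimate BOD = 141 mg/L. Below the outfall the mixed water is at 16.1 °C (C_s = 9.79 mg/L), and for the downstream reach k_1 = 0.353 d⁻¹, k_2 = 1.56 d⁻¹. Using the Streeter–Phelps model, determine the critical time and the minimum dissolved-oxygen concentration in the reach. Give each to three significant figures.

Mixed DO = (11.7×9.09 + 1.45×0.858)/(11.7+1.45) = 107.6/13.15 = 8.182 mg/L.
Mixed L₀ = (11.7×1.78 + 1.45×141)/(13.15) = 225.3/13.15 = 17.13 mg/L.
Initial deficit D₀ = C_s − DO₀ = 9.79 − 8.182 = 1.608 mg/L.
t_c = (1/1.207) ln[(1.56/0.353)(1 − 1.608×1.207/(0.353×17.13))] = 0.8285 × ln(3.001) = 0.9105 d.
D_c = (0.353/1.56) × 17.13 × e^(−0.353×0.9105) = 0.2263 × 17.13 × 0.7251 = 2.811 mg/L.
Minimum DO = 9.79 − 2.811 = 6.979 mg/L.

t_c ≈ 0.911 d; minimum DO ≈ 6.98 mg/L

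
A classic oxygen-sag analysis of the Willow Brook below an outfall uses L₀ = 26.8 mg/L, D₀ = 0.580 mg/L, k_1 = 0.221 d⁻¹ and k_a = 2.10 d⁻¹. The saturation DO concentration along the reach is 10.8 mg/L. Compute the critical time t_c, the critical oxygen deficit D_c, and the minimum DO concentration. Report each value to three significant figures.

With k_a/k_1 = 9.502 and 1 − D₀(k_a−k_1)/(k_1 L₀) = 0.8160,
t_c = ln(9.502 × 0.8160) / (2.10 − 0.221) = ln(7.754) / 1.879 = 2.048/1.879 = 1.090 d.
D_c = (k_1/k_a) L₀ e^(−k_1 t_c) = (0.221/2.10) × 26.8 × e^(−0.221×1.090) = 0.1052 × 26.8 × 0.7859 = 2.217 mg/L.
Minimum DO = C_s − D_c = 10.8 − 2.217 = 8.583 mg/L.

t_c ≈ 1.09 d; D_c ≈ 2.22 mg/L; min DO ≈ 8.58 mg/L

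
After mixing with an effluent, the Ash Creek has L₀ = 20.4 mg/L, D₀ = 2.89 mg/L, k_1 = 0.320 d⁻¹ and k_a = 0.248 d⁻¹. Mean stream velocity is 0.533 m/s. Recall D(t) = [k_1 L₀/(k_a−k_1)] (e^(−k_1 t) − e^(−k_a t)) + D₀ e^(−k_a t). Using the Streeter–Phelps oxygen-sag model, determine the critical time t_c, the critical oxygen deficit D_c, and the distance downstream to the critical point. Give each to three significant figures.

At the critical point dD/dt = 0, so k_1 L₀ e^(−k_1 t) = k_a D. Substituting D(t) from the Streeter–Phelps equation and solving for t gives
t_c = ln[(k_a/k_1)(1 − D₀(k_a−k_1)/(k_1 L₀))] / (k_a−k_1).
Here k_a−k_1 = -0.07200 d⁻¹ and 1 − D₀(k_a−k_1)/(k_1 L₀) = 1 − 2.89×-0.07200/(0.320×20.4) = 1.032, so
t_c = ln(0.7750 × 1.032) / -0.07200 = -0.2235 / -0.07200 = 3.104 d.
L(t_c) = L₀ e^(−k_1 t_c) = 20.4 × 0.3703 = 7.554 mg/L, and at the critical point k_a D_c = k_1 L, so D_c = (0.320/0.248) × 7.554 = 9.748 mg/L.
x_c = v t_c = 0.533 m/s × 3.104 d × 86400 s/d = 143000 m ≈ 143 km.

t_c ≈ 3.10 d; D_c ≈ 9.75 mg/L; x_c ≈ 143 km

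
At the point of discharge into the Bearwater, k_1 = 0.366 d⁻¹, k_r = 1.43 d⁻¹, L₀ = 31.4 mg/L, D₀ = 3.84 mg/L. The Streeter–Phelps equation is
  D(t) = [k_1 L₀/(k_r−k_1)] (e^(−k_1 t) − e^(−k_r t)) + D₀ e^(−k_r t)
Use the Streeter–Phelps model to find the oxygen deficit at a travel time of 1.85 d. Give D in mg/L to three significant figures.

k_1 L₀/(k_r−k_1) = 0.366×31.4/(1.43−0.366) = 11.49/1.064 = 10.80 mg/L.
e^(−k_1 t) = e^(−0.366×1.850) = 0.5081; e^(−k_r t) = e^(−1.43×1.850) = 0.07097.
D = 10.80 × (0.5081 − 0.07097) + 3.84 × 0.07097 = 4.721 + 0.2725 = 4.994 mg/L.

D ≈ 4.99 mg/L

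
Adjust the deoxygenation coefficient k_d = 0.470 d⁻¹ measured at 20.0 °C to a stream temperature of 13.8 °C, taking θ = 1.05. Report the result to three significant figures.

k_d ≈ 0.347 d⁻¹

k_d(T₂) = k_d(T₁) · θ^(T₂−T₁) = 0.470 × 1.05^(13.8−20.0)
= 0.470 × 1.05^-6.20 = 0.470 × 0.7390 = 0.3473 d⁻¹.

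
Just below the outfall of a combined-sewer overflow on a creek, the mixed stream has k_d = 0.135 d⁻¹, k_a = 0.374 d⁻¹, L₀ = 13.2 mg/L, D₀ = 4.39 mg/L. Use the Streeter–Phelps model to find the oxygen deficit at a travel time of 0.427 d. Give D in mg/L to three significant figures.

D ≈ 4.42 mg/L

k_d L₀/(k_a−k_d) = 0.135×13.2/(0.374−0.135) = 1.782/0.2390 = 7.456 mg/L.
e^(−k_d t) = e^(−0.135×0.4270) = 0.9440; e^(−k_a t) = e^(−0.374×0.4270) = 0.8524.
D = 7.456 × (0.9440 − 0.8524) + 4.39 × 0.8524 = 0.6829 + 3.742 = 4.425 mg/L.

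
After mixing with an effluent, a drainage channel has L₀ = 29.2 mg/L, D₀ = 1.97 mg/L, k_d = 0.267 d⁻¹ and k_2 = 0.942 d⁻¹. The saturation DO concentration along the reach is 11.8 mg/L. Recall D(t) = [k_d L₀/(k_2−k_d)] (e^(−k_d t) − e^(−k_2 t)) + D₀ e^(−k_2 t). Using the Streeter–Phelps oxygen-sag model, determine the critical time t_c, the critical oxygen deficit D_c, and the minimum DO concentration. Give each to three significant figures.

At the critical point dD/dt = 0, so k_d L₀ e^(−k_d t) = k_2 D. Substituting D(t) from the Streeter–Phelps equation and solving for t gives
t_c = ln[(k_2/k_d)(1 − D₀(k_2−k_d)/(k_d L₀))] / (k_2−k_d).
Here k_2−k_d = 0.6750 d⁻¹ and 1 − D₀(k_2−k_d)/(k_d L₀) = 1 − 1.97×0.6750/(0.267×29.2) = 0.8294, so
t_c = ln(3.528 × 0.8294) / 0.6750 = 1.074 / 0.6750 = 1.591 d.
D_c = (k_d/k_2) L₀ e^(−k_d t_c) = (0.267/0.942) × 29.2 × e^(−0.267×1.591) = 0.2834 × 29.2 × 0.6539 = 5.412 mg/L.
Minimum DO = C_s − D_c = 11.8 − 5.412 = 6.388 mg/L.

t_c ≈ 1.59 d; D_c ≈ 5.41 mg/L; min DO ≈ 6.39 mg/L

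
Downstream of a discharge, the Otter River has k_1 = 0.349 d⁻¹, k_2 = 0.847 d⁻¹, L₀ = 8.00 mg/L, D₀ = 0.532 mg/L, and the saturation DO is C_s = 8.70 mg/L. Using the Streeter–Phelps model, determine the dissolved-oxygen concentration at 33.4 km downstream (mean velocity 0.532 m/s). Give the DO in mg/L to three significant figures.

Travel time t = x/v = 33.4 km / (0.532 m/s) = 33400 m / 0.532 m/s = 62780 s = 0.7266 d.
k_1 L₀/(k_2−k_1) = 0.349×8.00/(0.847−0.349) = 2.792/0.4980 = 5.606 mg/L.
e^(−k_1 t) = e^(−0.349×0.7266) = 0.7760; e^(−k_2 t) = e^(−0.847×0.7266) = 0.5404.
D = 5.606 × (0.7760 − 0.5404) + 0.532 × 0.5404 = 1.321 + 0.2875 = 1.608 mg/L.
DO = C_s − D = 8.70 − 1.608 = 7.092 mg/L.

DO ≈ 7.09 mg/L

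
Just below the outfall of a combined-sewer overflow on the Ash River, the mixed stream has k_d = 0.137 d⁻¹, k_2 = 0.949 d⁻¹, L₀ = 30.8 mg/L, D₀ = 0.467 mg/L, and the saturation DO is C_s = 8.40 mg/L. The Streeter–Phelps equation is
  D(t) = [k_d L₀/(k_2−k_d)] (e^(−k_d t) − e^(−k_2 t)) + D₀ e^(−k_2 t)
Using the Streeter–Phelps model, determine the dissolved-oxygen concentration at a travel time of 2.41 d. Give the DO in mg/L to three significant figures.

DO ≈ 5.15 mg/L

k_d L₀/(k_2−k_d) = 0.137×30.8/(0.949−0.137) = 4.220/0.8120 = 5.197 mg/L.
e^(−k_d t) = e^(−0.137×2.410) = 0.7188; e^(−k_2 t) = e^(−0.949×2.410) = 0.1016.
D = 5.197 × (0.7188 − 0.1016) + 0.467 × 0.1016 = 3.208 + 0.04743 = 3.255 mg/L.
DO = C_s − D = 8.40 − 3.255 = 5.145 mg/L.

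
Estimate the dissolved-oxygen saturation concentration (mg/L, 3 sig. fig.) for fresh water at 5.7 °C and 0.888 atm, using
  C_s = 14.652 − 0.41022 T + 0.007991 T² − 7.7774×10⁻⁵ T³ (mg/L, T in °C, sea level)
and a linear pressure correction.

At sea level: C_s = 14.652 − 0.41022×5.7 + 0.007991×5.7² − 7.7774×10⁻⁵×5.7³ = 12.56 mg/L.
Pressure correction: C_s' = 12.56 × 0.888 = 11.15 mg/L.

C_s ≈ 11.2 mg/L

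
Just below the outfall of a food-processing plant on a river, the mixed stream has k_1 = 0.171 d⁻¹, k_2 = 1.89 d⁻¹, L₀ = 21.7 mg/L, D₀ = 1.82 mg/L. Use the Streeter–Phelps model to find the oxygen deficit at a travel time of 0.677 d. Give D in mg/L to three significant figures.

k_1 L₀/(k_2−k_1) = 0.171×21.7/(1.89−0.171) = 3.711/1.719 = 2.159 mg/L.
e^(−k_1 t) = e^(−0.171×0.6770) = 0.8907; e^(−k_2 t) = e^(−1.89×0.6770) = 0.2782.
D = 2.159 × (0.8907 − 0.2782) + 1.82 × 0.2782 = 1.322 + 0.5063 = 1.828 mg/L.

D ≈ 1.83 mg/L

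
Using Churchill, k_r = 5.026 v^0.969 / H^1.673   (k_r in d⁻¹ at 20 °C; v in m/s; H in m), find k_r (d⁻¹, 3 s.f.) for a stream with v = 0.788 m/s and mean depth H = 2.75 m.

k_r ≈ 0.734 d⁻¹

k_r = 5.026 × 0.788^0.969 / 2.75^1.673 = 5.026 × 0.7938 / 5.433 = 0.7344 d⁻¹.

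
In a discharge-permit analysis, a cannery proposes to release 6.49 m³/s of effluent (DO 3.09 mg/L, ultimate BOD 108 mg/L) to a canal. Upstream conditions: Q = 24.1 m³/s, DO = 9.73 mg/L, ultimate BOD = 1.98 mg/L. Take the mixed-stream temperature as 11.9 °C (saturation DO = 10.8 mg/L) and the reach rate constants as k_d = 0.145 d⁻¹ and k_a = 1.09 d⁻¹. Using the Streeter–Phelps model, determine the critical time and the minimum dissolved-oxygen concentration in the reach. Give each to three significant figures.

t_c ≈ 0.993 d; minimum DO ≈ 7.98 mg/L

Mixed DO = (24.1×9.73 + 6.49×3.09)/(24.1+6.49) = 254.5/30.59 = 8.321 mg/L.
Mixed L₀ = (24.1×1.98 + 6.49×108)/(30.59) = 748.6/30.59 = 24.47 mg/L.
Initial deficit D₀ = C_s − DO₀ = 10.8 − 8.321 = 2.479 mg/L.
t_c = (1/0.9450) ln[(1.09/0.145)(1 − 2.479×0.9450/(0.145×24.47))] = 1.058 × ln(2.555) = 0.9927 d.
D_c = (0.145/1.09) × 24.47 × e^(−0.145×0.9927) = 0.1330 × 24.47 × 0.8659 = 2.819 mg/L.
Minimum DO = 10.8 − 2.819 = 7.981 mg/L.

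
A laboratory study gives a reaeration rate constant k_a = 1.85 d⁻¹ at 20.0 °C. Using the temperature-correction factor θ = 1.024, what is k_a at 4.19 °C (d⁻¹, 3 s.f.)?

k_a(T₂) = k_a(T₁) · θ^(T₂−T₁) = 1.85 × 1.024^(4.19−20.0)
= 1.85 × 1.024^-15.8 = 1.85 × 0.6873 = 1.272 d⁻¹.

k_a ≈ 1.27 d⁻¹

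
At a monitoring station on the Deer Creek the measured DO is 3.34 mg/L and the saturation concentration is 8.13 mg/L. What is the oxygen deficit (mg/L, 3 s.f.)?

D = C_s − C = 8.13 − 3.34 = 4.79 mg/L.

D ≈ 4.79 mg/L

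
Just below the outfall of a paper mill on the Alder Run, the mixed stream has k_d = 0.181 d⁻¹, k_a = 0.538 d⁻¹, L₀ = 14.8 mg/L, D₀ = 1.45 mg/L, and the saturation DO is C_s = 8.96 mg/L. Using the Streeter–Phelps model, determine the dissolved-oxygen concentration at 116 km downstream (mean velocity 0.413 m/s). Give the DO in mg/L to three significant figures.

DO ≈ 5.85 mg/L

Travel time t = x/v = 116 km / (0.413 m/s) = 116000 m / 0.413 m/s = 280900 s = 3.251 d.
k_d L₀/(k_a−k_d) = 0.181×14.8/(0.538−0.181) = 2.679/0.3570 = 7.504 mg/L.
e^(−k_d t) = e^(−0.181×3.251) = 0.5552; e^(−k_a t) = e^(−0.538×3.251) = 0.1740.
D = 7.504 × (0.5552 − 0.1740) + 1.45 × 0.1740 = 2.861 + 0.2522 = 3.113 mg/L.
DO = C_s − D = 8.96 − 3.113 = 5.847 mg/L.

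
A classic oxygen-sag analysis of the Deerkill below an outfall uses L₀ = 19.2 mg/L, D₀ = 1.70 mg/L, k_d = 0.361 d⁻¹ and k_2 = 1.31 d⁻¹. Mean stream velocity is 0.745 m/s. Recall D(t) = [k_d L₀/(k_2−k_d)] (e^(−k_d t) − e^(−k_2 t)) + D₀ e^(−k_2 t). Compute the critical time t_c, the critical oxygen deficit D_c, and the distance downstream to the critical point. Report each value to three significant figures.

t_c ≈ 1.08 d; D_c ≈ 3.58 mg/L; x_c ≈ 69.5 km

At the critical point dD/dt = 0, so k_d L₀ e^(−k_d t) = k_2 D. Substituting D(t) from the Streeter–Phelps equation and solving for t gives
t_c = ln[(k_2/k_d)(1 − D₀(k_2−k_d)/(k_d L₀))] / (k_2−k_d).
Here k_2−k_d = 0.9490 d⁻¹ and 1 − D₀(k_2−k_d)/(k_d L₀) = 1 − 1.70×0.9490/(0.361×19.2) = 0.7672, so
t_c = ln(3.629 × 0.7672) / 0.9490 = 1.024 / 0.9490 = 1.079 d.
L(t_c) = L₀ e^(−k_d t_c) = 19.2 × 0.6774 = 13.01 mg/L, and at the critical point k_2 D_c = k_d L, so D_c = (0.361/1.31) × 13.01 = 3.584 mg/L.
x_c = v t_c = 0.745 m/s × 1.079 d × 86400 s/d = 69450 m ≈ 69.5 km.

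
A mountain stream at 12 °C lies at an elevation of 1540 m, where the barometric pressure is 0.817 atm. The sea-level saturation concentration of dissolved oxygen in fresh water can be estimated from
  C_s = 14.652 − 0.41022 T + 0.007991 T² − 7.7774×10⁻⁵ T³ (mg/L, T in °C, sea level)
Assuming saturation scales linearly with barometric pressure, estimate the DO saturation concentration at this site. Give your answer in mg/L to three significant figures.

C_s ≈ 8.78 mg/L

At sea level: C_s = 14.652 − 0.41022×12 + 0.007991×12² − 7.7774×10⁻⁵×12³ = 10.75 mg/L.
Pressure correction: C_s' = 10.75 × 0.817 = 8.779 mg/L.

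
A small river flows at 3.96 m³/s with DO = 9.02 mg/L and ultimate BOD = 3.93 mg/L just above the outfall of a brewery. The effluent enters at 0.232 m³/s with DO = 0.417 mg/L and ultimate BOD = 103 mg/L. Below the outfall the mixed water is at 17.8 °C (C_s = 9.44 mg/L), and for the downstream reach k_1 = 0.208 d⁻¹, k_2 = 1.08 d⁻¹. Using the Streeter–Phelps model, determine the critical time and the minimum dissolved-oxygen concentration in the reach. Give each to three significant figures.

Mixed DO = (3.96×9.02 + 0.232×0.417)/(3.96+0.232) = 35.82/4.192 = 8.544 mg/L.
Mixed L₀ = (3.96×3.93 + 0.232×103)/(4.192) = 39.46/4.192 = 9.413 mg/L.
Initial deficit D₀ = C_s − DO₀ = 9.44 − 8.544 = 0.8961 mg/L.
t_c = (1/0.8720) ln[(1.08/0.208)(1 − 0.8961×0.8720/(0.208×9.413))] = 1.147 × ln(3.120) = 1.305 d.
D_c = (0.208/1.08) × 9.413 × e^(−0.208×1.305) = 0.1926 × 9.413 × 0.7623 = 1.382 mg/L.
Minimum DO = 9.44 − 1.382 = 8.058 mg/L.

t_c ≈ 1.30 d; minimum DO ≈ 8.06 mg/L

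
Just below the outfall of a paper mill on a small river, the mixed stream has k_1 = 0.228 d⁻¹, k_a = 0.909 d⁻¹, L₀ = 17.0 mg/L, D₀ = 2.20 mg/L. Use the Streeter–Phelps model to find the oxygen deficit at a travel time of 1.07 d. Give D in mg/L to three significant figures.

k_1 L₀/(k_a−k_1) = 0.228×17.0/(0.909−0.228) = 3.876/0.6810 = 5.692 mg/L.
e^(−k_1 t) = e^(−0.228×1.070) = 0.7835; e^(−k_a t) = e^(−0.909×1.070) = 0.3781.
D = 5.692 × (0.7835 − 0.3781) + 2.20 × 0.3781 = 2.308 + 0.8318 = 3.139 mg/L.

D ≈ 3.14 mg/L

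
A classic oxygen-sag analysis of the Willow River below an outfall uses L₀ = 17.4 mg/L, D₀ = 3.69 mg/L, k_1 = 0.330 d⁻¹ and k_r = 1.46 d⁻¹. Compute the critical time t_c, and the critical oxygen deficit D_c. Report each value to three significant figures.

At the critical point dD/dt = 0, so k_1 L₀ e^(−k_1 t) = k_r D. Substituting D(t) from the Streeter–Phelps equation and solving for t gives
t_c = ln[(k_r/k_1)(1 − D₀(k_r−k_1)/(k_1 L₀))] / (k_r−k_1).
Here k_r−k_1 = 1.130 d⁻¹ and 1 − D₀(k_r−k_1)/(k_1 L₀) = 1 − 3.69×1.130/(0.330×17.4) = 0.2738, so
t_c = ln(4.424 × 0.2738) / 1.130 = 0.1918 / 1.130 = 0.1698 d.
D_c = (k_1/k_r) L₀ e^(−k_1 t_c) = (0.330/1.46) × 17.4 × e^(−0.330×0.1698) = 0.2260 × 17.4 × 0.9455 = 3.719 mg/L.

t_c ≈ 0.170 d; D_c ≈ 3.72 mg/L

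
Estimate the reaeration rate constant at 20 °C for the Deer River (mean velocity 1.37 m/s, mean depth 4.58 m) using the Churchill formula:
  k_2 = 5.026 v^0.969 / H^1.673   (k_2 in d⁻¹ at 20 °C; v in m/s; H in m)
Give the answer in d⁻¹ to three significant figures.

k_2 ≈ 0.535 d⁻¹

k_2 = 5.026 × 1.37^0.969 / 4.58^1.673 = 5.026 × 1.357 / 12.75 = 0.5347 d⁻¹.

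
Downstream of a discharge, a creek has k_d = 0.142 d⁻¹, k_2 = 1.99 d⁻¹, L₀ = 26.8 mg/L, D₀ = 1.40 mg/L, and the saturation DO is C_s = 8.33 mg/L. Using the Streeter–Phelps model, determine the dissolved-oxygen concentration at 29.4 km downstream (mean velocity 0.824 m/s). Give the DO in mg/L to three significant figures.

DO ≈ 6.68 mg/L

Travel time t = x/v = 29.4 km / (0.824 m/s) = 29400 m / 0.824 m/s = 35680 s = 0.4130 d.
k_d L₀/(k_2−k_d) = 0.142×26.8/(1.99−0.142) = 3.806/1.848 = 2.059 mg/L.
e^(−k_d t) = e^(−0.142×0.4130) = 0.9430; e^(−k_2 t) = e^(−1.99×0.4130) = 0.4396.
D = 2.059 × (0.9430 − 0.4396) + 1.40 × 0.4396 = 1.037 + 0.6155 = 1.652 mg/L.
DO = C_s − D = 8.33 − 1.652 = 6.678 mg/L.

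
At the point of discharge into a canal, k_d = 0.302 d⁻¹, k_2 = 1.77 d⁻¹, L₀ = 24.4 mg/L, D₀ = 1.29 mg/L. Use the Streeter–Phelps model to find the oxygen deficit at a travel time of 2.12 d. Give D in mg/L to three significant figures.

D ≈ 2.56 mg/L

k_d L₀/(k_2−k_d) = 0.302×24.4/(1.77−0.302) = 7.369/1.468 = 5.020 mg/L.
e^(−k_d t) = e^(−0.302×2.120) = 0.5272; e^(−k_2 t) = e^(−1.77×2.120) = 0.02346.
D = 5.020 × (0.5272 − 0.02346) + 1.29 × 0.02346 = 2.528 + 0.03027 = 2.559 mg/L.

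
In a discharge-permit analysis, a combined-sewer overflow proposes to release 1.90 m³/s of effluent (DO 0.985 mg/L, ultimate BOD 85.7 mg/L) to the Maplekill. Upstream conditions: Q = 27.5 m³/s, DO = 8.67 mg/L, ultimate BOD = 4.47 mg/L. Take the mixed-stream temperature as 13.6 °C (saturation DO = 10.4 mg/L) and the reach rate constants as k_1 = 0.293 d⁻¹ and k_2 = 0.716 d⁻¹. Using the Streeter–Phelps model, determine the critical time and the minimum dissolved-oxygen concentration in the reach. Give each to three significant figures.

t_c ≈ 1.16 d; minimum DO ≈ 7.57 mg/L

Mixed DO = (27.5×8.67 + 1.90×0.985)/(27.5+1.90) = 240.3/29.40 = 8.173 mg/L.
Mixed L₀ = (27.5×4.47 + 1.90×85.7)/(29.40) = 285.8/29.40 = 9.720 mg/L.
Initial deficit D₀ = C_s − DO₀ = 10.4 − 8.173 = 2.227 mg/L.
t_c = (1/0.4230) ln[(0.716/0.293)(1 − 2.227×0.4230/(0.293×9.720))] = 2.364 × ln(1.635) = 1.163 d.
D_c = (0.293/0.716) × 9.720 × e^(−0.293×1.163) = 0.4092 × 9.720 × 0.7112 = 2.829 mg/L.
Minimum DO = 10.4 − 2.829 = 7.571 mg/L.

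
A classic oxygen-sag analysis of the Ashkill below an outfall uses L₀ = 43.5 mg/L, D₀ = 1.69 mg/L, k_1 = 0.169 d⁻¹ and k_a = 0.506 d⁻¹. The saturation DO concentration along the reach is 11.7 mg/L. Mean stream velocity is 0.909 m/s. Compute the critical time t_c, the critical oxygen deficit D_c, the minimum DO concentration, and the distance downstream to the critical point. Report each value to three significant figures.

t_c ≈ 3.01 d; D_c ≈ 8.73 mg/L; min DO ≈ 2.97 mg/L; x_c ≈ 237 km

t_c = [1/(k_a−k_1)] ln[(k_a/k_1)(1 − D₀(k_a−k_1)/(k_1 L₀))]
= [1/(0.506−0.169)] ln[(0.506/0.169)(1 − 1.69×0.3370/(0.169×43.5))]
= (1/0.3370) ln[2.994 × 0.9225] = 2.967 × ln(2.762) = 2.967 × 1.016 = 3.015 d.
D_c = (k_1/k_a) L₀ e^(−k_1 t_c) = (0.169/0.506) × 43.5 × e^(−0.169×3.015) = 0.3340 × 43.5 × 0.6008 = 8.729 mg/L.
Minimum DO = C_s − D_c = 11.7 − 8.729 = 2.971 mg/L.
x_c = v t_c = 0.909 m/s × 3.015 d × 86400 s/d = 236800 m ≈ 237 km.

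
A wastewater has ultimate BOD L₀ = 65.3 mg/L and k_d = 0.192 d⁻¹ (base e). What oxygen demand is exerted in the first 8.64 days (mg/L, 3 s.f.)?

y ≈ 52.9 mg/L

y_t = L₀(1 − e^(−k_d t)) = 65.3 × (1 − e^(−0.192×8.64))
= 65.3 × (1 − 0.1904) = 65.3 × 0.8096 = 52.87 mg/L.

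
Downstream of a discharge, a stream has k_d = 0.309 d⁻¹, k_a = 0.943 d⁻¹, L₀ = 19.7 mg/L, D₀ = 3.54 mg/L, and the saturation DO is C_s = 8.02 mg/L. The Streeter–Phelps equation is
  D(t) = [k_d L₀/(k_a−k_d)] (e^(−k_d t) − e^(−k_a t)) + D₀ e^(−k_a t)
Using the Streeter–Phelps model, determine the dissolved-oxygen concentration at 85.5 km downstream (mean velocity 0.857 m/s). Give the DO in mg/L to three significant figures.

Travel time t = x/v = 85.5 km / (0.857 m/s) = 85500 m / 0.857 m/s = 99770 s = 1.155 d.
k_d L₀/(k_a−k_d) = 0.309×19.7/(0.943−0.309) = 6.087/0.6340 = 9.601 mg/L.
e^(−k_d t) = e^(−0.309×1.155) = 0.6999; e^(−k_a t) = e^(−0.943×1.155) = 0.3366.
D = 9.601 × (0.6999 − 0.3366) + 3.54 × 0.3366 = 3.488 + 1.192 = 4.680 mg/L.
DO = C_s − D = 8.02 − 4.680 = 3.340 mg/L.

DO ≈ 3.34 mg/L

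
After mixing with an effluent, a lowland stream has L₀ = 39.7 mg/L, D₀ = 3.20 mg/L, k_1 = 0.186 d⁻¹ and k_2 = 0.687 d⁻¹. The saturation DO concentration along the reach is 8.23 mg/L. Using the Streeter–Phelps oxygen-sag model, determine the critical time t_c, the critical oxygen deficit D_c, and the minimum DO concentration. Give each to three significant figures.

t_c ≈ 2.12 d; D_c ≈ 7.25 mg/L; min DO ≈ 0.983 mg/L

With k_2/k_1 = 3.694 and 1 − D₀(k_2−k_1)/(k_1 L₀) = 0.7829,
t_c = ln(3.694 × 0.7829) / (0.687 − 0.186) = ln(2.892) / 0.5010 = 1.062/0.5010 = 2.119 d.
L(t_c) = L₀ e^(−k_1 t_c) = 39.7 × 0.6742 = 26.77 mg/L, and at the critical point k_2 D_c = k_1 L, so D_c = (0.186/0.687) × 26.77 = 7.247 mg/L.
Minimum DO = C_s − D_c = 8.23 − 7.247 = 0.9832 mg/L.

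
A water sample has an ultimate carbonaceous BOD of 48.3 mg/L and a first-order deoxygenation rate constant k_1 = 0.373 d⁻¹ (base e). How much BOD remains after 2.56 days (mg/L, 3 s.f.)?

L_t = L₀ e^(−k_1 t) = 48.3 × e^(−0.373×2.56) = 48.3 × 0.3849 = 18.59 mg/L.

L ≈ 18.6 mg/L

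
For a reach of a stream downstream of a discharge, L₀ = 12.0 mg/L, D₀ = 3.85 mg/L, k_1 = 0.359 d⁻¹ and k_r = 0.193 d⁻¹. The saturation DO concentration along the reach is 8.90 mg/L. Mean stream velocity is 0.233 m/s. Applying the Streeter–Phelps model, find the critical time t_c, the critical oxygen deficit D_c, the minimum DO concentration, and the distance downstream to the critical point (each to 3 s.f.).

With k_r/k_1 = 0.5376 and 1 − D₀(k_r−k_1)/(k_1 L₀) = 1.148,
t_c = ln(0.5376 × 1.148) / (0.193 − 0.359) = ln(0.6174) / -0.1660 = -0.4823/-0.1660 = 2.905 d.
L(t_c) = L₀ e^(−k_1 t_c) = 12.0 × 0.3524 = 4.229 mg/L, and at the critical point k_r D_c = k_1 L, so D_c = (0.359/0.193) × 4.229 = 7.865 mg/L.
Minimum DO = C_s − D_c = 8.90 − 7.865 = 1.035 mg/L.
x_c = v t_c = 0.233 m/s × 2.905 d × 86400 s/d = 58490 m ≈ 58.5 km.

t_c ≈ 2.91 d; D_c ≈ 7.87 mg/L; min DO ≈ 1.03 mg/L; x_c ≈ 58.5 km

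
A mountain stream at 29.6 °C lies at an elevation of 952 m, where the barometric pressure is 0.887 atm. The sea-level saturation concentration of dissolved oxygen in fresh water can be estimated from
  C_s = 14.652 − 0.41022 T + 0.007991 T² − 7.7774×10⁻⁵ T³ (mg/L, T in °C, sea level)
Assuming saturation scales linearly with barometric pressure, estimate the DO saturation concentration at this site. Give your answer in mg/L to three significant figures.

C_s ≈ 6.65 mg/L

At sea level: C_s = 14.652 − 0.41022×29.6 + 0.007991×29.6² − 7.7774×10⁻⁵×29.6³ = 7.494 mg/L.
Pressure correction: C_s' = 7.494 × 0.887 = 6.647 mg/L.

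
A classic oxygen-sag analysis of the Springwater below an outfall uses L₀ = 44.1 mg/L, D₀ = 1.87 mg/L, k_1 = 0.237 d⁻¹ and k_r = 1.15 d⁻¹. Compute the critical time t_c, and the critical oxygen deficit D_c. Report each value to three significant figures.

With k_r/k_1 = 4.852 and 1 − D₀(k_r−k_1)/(k_1 L₀) = 0.8366,
t_c = ln(4.852 × 0.8366) / (1.15 − 0.237) = ln(4.060) / 0.9130 = 1.401/0.9130 = 1.535 d.
L(t_c) = L₀ e^(−k_1 t_c) = 44.1 × 0.6951 = 30.65 mg/L, and at the critical point k_r D_c = k_1 L, so D_c = (0.237/1.15) × 30.65 = 6.317 mg/L.

t_c ≈ 1.53 d; D_c ≈ 6.32 mg/L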